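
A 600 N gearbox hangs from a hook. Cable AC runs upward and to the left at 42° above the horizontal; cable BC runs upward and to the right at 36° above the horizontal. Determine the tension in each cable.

T_AC = 496.3 N, T_BC = 455.8 N

ΣF_x = 0: −T_AC·cos42° + T_BC·cos36° = 0 → T_BC = 0.918578·T_AC.
ΣF_y = 0: T_AC·sin42° + T_BC·sin36° = 600.
Substitute: T_AC·(0.669131 + 0.918578·0.587785) = 600 → T_AC = 496.254 ≈ 496.3 N.
Then T_BC = 0.918578 × 496.254 = 455.8 N.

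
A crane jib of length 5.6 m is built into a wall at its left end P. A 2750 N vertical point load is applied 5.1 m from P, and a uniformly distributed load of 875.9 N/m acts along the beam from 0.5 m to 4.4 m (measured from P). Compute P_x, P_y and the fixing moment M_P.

P_x = 0, P_y = 6166 N, M_P = 22390 N·m

Resultant of the distributed load: 875.9 × 3.9 = 3416.01 N at 2.45 m from P.
ΣF_x = 0: P_x = 0.
ΣF_y = 0: P_y − 2750 − 875.9·3.9 = 0 → P_y = 6166 N.
ΣM about P: M_P − 2750·5.1 − (875.9·3.9)·2.45 = 0 → M_P = 22390 N·m.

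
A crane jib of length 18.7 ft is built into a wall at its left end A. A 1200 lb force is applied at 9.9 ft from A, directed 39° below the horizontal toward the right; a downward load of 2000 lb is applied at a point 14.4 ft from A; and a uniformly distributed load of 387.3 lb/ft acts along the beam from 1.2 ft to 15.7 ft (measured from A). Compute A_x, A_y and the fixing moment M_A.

A_x = -932.6 lb, A_y = 8371 lb, M_A = 83730 lb·ft

Resultant of the distributed load: 387.3 × 14.5 = 5615.85 lb at 8.45 ft from A.
ΣF_x = 0: A_x + 1200·cos39° = 0 → A_x = -932.6 lb.
ΣF_y = 0: A_y − 1200·sin39° − 2000 − 387.3·14.5 = 0 → A_y = 8371 lb.
ΣM about A: M_A − 1200·sin39°·9.9 − 2000·14.4 − (387.3·14.5)·8.45 = 0 → M_A = 83730 lb·ft.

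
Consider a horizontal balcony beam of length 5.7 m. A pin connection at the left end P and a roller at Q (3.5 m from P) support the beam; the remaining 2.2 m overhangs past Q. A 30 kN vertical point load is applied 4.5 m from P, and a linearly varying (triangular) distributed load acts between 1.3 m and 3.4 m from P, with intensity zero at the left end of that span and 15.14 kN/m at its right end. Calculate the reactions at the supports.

Resultant of the triangular load: ½ × 15.14 × 2.1 = 15.897 kN, acting at 2.7 m from P (one-third of the span from the peak).
Taking moments about P: Q_y·3.5 − 30·4.5 − (½·15.14·2.1)·2.7 = 0 → Q_y = 177.9219/3.5 = 50.8348 ≈ 50.83 kN.
ΣF_y = 0: P_y + 50.8348 − 30 − ½·15.14·2.1 = 0 → P_y = -4.938 kN.
ΣF_x = 0: no horizontal applied forces, so P_x = 0.

P_x = 0, P_y = -4.938 kN, Q_y = 50.83 kN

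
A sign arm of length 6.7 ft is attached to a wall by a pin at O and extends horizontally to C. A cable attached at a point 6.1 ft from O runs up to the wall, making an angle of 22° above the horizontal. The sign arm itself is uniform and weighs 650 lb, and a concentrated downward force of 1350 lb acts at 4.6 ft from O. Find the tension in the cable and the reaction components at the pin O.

ΣM about O: T·sin22°·6.1 − 650·3.35 − 1350·4.6 = 0 → T = 8387.5/(6.1·0.374607) = 3670.51 ≈ 3671 lb.
ΣF_x = 0: O_x − T·cos22° = 0 → O_x = 3670.51 × 0.927184 = 3403 lb.
ΣF_y = 0: O_y + T·sin22° − 650 − 1350 = 0 → O_y = 2000 − 3670.51 × 0.374607 = 625.0 lb.

T = 3671 lb, O_x = 3403 lb, O_y = 625.0 lb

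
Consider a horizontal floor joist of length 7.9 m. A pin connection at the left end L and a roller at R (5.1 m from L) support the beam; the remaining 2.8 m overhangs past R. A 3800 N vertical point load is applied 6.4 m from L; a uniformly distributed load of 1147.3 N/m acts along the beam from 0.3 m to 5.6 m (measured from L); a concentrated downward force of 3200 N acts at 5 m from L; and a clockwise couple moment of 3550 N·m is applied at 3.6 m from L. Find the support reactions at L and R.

Resultant of the distributed load: 1147.3 × 5.3 = 6080.69 N at 2.95 m from L.
Moments about L: R_y·5.1 − 3800·6.4 − (1147.3·5.3)·2.95 − 3200·5 − 3550 = 0 → R_y = 61808.0355/5.1 = 12119.2 ≈ 12120 N.
ΣF_y = 0: L_y + 12119.2 − 3800 − 1147.3·5.3 − 3200 = 0 → L_y = 961.5 N.
ΣF_x = 0: no horizontal applied forces, so L_x = 0.

L_x = 0, L_y = 961.5 N, R_y = 12120 N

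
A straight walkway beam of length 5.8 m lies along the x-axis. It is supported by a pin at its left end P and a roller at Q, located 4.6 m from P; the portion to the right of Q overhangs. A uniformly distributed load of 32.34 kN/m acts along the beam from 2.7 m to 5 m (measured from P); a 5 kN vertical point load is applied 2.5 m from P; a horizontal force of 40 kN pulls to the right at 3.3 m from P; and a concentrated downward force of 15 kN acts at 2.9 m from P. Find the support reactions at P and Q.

P_x = -40.00 kN, P_y = 19.95 kN, Q_y = 74.43 kN

Resultant of the distributed load: 32.34 × 2.3 = 74.382 kN at 3.85 m from P.
Taking moments about P: Q_y·4.6 − (32.34·2.3)·3.85 − 5·2.5 − 15·2.9 = 0 → Q_y = 342.3707/4.6 = 74.4284 ≈ 74.43 kN.
ΣF_y = 0: P_y + 74.4284 − 32.34·2.3 − 5 − 15 = 0 → P_y = 19.95 kN.
ΣF_x = 0: P_x + 40 = 0 → P_x = -40.00 kN.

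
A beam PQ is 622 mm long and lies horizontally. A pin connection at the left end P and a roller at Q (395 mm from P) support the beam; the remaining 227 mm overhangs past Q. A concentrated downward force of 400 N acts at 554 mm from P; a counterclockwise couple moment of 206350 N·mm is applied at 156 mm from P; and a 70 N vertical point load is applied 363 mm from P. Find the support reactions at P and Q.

ΣM about P: Q_y·395 − 400·554 + 206350 − 70·363 = 0 → Q_y = 40660/395 = 102.937 ≈ 102.9 N.
ΣF_y = 0: P_y + 102.937 − 400 − 70 = 0 → P_y = 367.1 N.
ΣF_x = 0: no horizontal applied forces, so P_x = 0.

P_x = 0, P_y = 367.1 N, Q_y = 102.9 N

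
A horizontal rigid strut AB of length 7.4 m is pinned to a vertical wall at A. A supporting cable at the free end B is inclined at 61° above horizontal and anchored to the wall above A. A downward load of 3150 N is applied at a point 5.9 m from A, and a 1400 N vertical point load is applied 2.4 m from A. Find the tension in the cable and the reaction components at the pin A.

ΣM about A: T·sin61°·7.4 − 3150·5.9 − 1400·2.4 = 0 → T = 21945/(7.4·0.87462) = 3390.66 ≈ 3391 N.
ΣF_x = 0: A_x − T·cos61° = 0 → A_x = 3390.66 × 0.48481 = 1644 N.
ΣF_y = 0: A_y + T·sin61° − 3150 − 1400 = 0 → A_y = 4550 − 3390.66 × 0.87462 = 1584 N.

T = 3391 N, A_x = 1644 N, A_y = 1584 N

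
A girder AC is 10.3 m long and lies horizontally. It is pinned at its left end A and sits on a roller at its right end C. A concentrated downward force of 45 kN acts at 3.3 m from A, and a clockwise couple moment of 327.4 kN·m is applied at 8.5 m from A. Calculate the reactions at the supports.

A_x = 0, A_y = -1.204 kN, C_y = 46.20 kN

ΣM about A: C_y·10.3 − 45·3.3 − 327.4 = 0 → C_y = 475.9/10.3 = 46.2039 ≈ 46.20 kN.
ΣF_y = 0: A_y + 46.2039 − 45 = 0 → A_y = -1.204 kN.
ΣF_x = 0: no horizontal applied forces, so A_x = 0.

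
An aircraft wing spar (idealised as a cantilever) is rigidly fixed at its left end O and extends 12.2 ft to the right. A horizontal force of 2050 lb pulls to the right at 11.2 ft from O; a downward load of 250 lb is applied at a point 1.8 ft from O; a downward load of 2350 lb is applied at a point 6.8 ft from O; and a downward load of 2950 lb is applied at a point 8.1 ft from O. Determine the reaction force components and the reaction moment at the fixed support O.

O_x = -2050 lb, O_y = 5550 lb, M_O = 40320 lb·ft

ΣF_x = 0: O_x + 2050 = 0 → O_x = -2050 lb.
ΣF_y = 0: O_y − 250 − 2350 − 2950 = 0 → O_y = 5550 lb.
ΣM about O: M_O − 250·1.8 − 2350·6.8 − 2950·8.1 = 0 → M_O = 40320 lb·ft.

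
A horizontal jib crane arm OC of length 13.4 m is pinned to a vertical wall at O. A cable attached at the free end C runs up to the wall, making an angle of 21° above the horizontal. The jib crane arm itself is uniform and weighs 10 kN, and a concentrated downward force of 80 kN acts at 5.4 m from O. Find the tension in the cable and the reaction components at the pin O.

ΣM about O: T·sin21°·13.4 − 10·6.7 − 80·5.4 = 0 → T = 499/(13.4·0.358368) = 103.912 ≈ 103.9 kN.
ΣF_x = 0: O_x − T·cos21° = 0 → O_x = 103.912 × 0.93358 = 97.01 kN.
ΣF_y = 0: O_y + T·sin21° − 10 − 80 = 0 → O_y = 90 − 103.912 × 0.358368 = 52.76 kN.

T = 103.9 kN, O_x = 97.01 kN, O_y = 52.76 kN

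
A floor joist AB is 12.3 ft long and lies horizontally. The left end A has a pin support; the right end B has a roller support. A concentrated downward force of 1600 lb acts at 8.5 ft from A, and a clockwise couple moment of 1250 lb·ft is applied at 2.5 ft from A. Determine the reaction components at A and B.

ΣM about A: B_y·12.3 − 1600·8.5 − 1250 = 0 → B_y = 14850/12.3 = 1207.32 ≈ 1207 lb.
ΣF_y = 0: A_y + 1207.32 − 1600 = 0 → A_y = 392.7 lb.
ΣF_x = 0: no horizontal applied forces, so A_x = 0.

A_x = 0, A_y = 392.7 lb, B_y = 1207 lb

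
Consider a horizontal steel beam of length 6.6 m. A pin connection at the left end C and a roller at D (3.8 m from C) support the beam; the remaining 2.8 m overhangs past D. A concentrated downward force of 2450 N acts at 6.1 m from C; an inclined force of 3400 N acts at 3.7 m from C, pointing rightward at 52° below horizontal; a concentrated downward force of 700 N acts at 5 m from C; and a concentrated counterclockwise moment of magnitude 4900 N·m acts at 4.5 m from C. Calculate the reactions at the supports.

C_x = -2093 N, C_y = -344.0 N, D_y = 6173 N

Taking moments about C: D_y·3.8 − 2450·6.1 − 3400·sin52°·3.7 − 700·5 + 4900 = 0 → D_y = 23458.2/3.8 = 6173.21 ≈ 6173 N.
ΣF_y = 0: C_y + 6173.21 − 2450 − 3400·sin52° − 700 = 0 → C_y = -344.0 N.
ΣF_x = 0: C_x + 3400·cos52° = 0 → C_x = -2093 N.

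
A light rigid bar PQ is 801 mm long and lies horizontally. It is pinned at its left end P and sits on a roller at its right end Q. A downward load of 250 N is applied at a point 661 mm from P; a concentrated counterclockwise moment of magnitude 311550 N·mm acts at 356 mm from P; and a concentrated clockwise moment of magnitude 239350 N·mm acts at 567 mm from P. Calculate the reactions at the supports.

P_x = 0, P_y = 133.8 N, Q_y = 116.2 N

ΣM about P: Q_y·801 − 250·661 + 311550 − 239350 = 0 → Q_y = 93050/801 = 116.167 ≈ 116.2 N.
ΣF_y = 0: P_y + 116.167 − 250 = 0 → P_y = 133.8 N.
ΣF_x = 0: no horizontal applied forces, so P_x = 0.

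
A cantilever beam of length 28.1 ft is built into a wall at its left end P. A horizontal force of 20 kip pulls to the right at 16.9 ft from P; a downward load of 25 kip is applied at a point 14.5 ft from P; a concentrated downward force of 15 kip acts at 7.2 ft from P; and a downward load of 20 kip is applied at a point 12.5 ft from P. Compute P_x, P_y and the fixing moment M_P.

ΣF_x = 0: P_x + 20 = 0 → P_x = -20.00 kip.
ΣF_y = 0: P_y − 25 − 15 − 20 = 0 → P_y = 60.00 kip.
ΣM about P: M_P − 25·14.5 − 15·7.2 − 20·12.5 = 0 → M_P = 720.5 kip·ft.

P_x = -20.00 kip, P_y = 60.00 kip, M_P = 720.5 kip·ft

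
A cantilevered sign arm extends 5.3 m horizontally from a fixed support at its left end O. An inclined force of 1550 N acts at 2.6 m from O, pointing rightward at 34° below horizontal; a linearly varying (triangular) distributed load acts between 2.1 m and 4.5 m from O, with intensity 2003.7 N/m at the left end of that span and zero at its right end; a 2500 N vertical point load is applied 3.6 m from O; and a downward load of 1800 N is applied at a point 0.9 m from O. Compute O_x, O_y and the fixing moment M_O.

Resultant of the triangular load: ½ × 2003.7 × 2.4 = 2404.44 N, acting at 2.9 m from O (one-third of the span from the peak).
ΣF_x = 0: O_x + 1550·cos34° = 0 → O_x = -1285 N.
ΣF_y = 0: O_y − 1550·sin34° − ½·2003.7·2.4 − 2500 − 1800 = 0 → O_y = 7571 N.
ΣM about O: M_O − 1550·sin34°·2.6 − (½·2003.7·2.4)·2.9 − 2500·3.6 − 1800·0.9 = 0 → M_O = 19850 N·m.

O_x = -1285 N, O_y = 7571 N, M_O = 19850 N·m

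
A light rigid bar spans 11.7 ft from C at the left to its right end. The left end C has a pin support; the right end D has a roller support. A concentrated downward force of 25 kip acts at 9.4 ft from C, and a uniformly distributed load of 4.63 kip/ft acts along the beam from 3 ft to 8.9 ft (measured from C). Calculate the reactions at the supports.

Resultant of the distributed load: 4.63 × 5.9 = 27.317 kip at 5.95 ft from C.
ΣM about C: D_y·11.7 − 25·9.4 − (4.63·5.9)·5.95 = 0 → D_y = 397.53615/11.7 = 33.9774 ≈ 33.98 kip.
ΣF_y = 0: C_y + 33.9774 − 25 − 4.63·5.9 = 0 → C_y = 18.34 kip.
ΣF_x = 0: no horizontal applied forces, so C_x = 0.

C_x = 0, C_y = 18.34 kip, D_y = 33.98 kip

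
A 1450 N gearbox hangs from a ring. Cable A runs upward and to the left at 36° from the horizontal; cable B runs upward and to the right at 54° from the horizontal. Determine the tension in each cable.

ΣF_x = 0: −T_A·cos36° + T_B·cos54° = 0 → T_B = 1.37638·T_A.
ΣF_y = 0: T_A·sin36° + T_B·sin54° = 1450.
Substitute: T_A·(0.587785 + 1.37638·0.809017) = 1450 → T_A = 852.29 ≈ 852.3 N.
Then T_B = 1.37638 × 852.29 = 1173 N.

T_A = 852.3 N, T_B = 1173 N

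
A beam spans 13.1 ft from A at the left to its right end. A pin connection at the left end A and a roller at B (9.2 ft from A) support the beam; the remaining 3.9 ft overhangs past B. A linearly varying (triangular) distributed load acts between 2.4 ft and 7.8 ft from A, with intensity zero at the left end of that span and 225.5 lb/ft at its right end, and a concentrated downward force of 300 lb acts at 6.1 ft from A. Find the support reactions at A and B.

A_x = 0, A_y = 312.9 lb, B_y = 596.0 lb

Resultant of the triangular load: ½ × 225.5 × 5.4 = 608.85 lb, acting at 6 ft from A (one-third of the span from the peak).
Taking moments about A: B_y·9.2 − (½·225.5·5.4)·6 − 300·6.1 = 0 → B_y = 5483.1/9.2 = 595.989 ≈ 596.0 lb.
ΣF_y = 0: A_y + 595.989 − ½·225.5·5.4 − 300 = 0 → A_y = 312.9 lb.
ΣF_x = 0: no horizontal applied forces, so A_x = 0.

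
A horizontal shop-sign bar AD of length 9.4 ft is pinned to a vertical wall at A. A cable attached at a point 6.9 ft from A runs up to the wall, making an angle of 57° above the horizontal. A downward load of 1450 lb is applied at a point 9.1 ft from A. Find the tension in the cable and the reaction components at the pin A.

T = 2280 lb, A_x = 1242 lb, A_y = -462.3 lb

ΣM about A: T·sin57°·6.9 − 1450·9.1 = 0 → T = 13195/(6.9·0.838671) = 2280.18 ≈ 2280 lb.
ΣF_x = 0: A_x − T·cos57° = 0 → A_x = 2280.18 × 0.544639 = 1242 lb.
ΣF_y = 0: A_y + T·sin57° − 1450 = 0 → A_y = 1450 − 2280.18 × 0.838671 = -462.3 lb.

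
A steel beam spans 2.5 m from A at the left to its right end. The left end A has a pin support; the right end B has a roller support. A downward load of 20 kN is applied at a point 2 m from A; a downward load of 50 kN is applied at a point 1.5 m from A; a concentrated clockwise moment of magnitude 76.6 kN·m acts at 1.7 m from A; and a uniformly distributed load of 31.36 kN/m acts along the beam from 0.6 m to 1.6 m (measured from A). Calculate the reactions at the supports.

Resultant of the distributed load: 31.36 × 1 = 31.36 kN at 1.1 m from A.
ΣM about A: B_y·2.5 − 20·2 − 50·1.5 − 76.6 − (31.36·1)·1.1 = 0 → B_y = 226.096/2.5 = 90.4384 ≈ 90.44 kN.
ΣF_y = 0: A_y + 90.4384 − 20 − 50 − 31.36·1 = 0 → A_y = 10.92 kN.
ΣF_x = 0: no horizontal applied forces, so A_x = 0.

A_x = 0, A_y = 10.92 kN, B_y = 90.44 kN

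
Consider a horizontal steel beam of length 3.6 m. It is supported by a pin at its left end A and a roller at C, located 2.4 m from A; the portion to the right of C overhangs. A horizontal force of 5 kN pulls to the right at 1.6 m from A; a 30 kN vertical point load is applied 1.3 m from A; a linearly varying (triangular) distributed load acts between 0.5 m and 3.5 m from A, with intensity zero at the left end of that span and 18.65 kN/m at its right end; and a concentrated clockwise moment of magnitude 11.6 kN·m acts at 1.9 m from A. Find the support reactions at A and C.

Resultant of the triangular load: ½ × 18.65 × 3 = 27.975 kN, acting at 2.5 m from A (one-third of the span from the peak).
ΣM about A: C_y·2.4 − 30·1.3 − (½·18.65·3)·2.5 − 11.6 = 0 → C_y = 120.5375/2.4 = 50.224 ≈ 50.22 kN.
ΣF_y = 0: A_y + 50.224 − 30 − ½·18.65·3 = 0 → A_y = 7.751 kN.
ΣF_x = 0: A_x + 5 = 0 → A_x = -5.000 kN.

A_x = -5.000 kN, A_y = 7.751 kN, C_y = 50.22 kN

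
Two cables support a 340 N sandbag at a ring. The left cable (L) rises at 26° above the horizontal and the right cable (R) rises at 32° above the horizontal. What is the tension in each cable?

T_L = 340.0 N, T_R = 360.3 N

ΣF_x = 0: −T_L·cos26° + T_R·cos32° = 0 → T_R = 1.05984·T_L.
ΣF_y = 0: T_L·sin26° + T_R·sin32° = 340.
Substitute: T_L·(0.438371 + 1.05984·0.529919) = 340 → T_L = 340.0 N.
Then T_R = 1.05984 × 340 = 360.3 N.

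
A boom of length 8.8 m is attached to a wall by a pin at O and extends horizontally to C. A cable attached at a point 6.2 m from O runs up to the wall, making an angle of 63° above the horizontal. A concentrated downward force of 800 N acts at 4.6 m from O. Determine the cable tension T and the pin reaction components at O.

ΣM about O: T·sin63°·6.2 − 800·4.6 = 0 → T = 3680/(6.2·0.891007) = 666.155 ≈ 666.2 N.
ΣF_x = 0: O_x − T·cos63° = 0 → O_x = 666.155 × 0.45399 = 302.4 N.
ΣF_y = 0: O_y + T·sin63° − 800 = 0 → O_y = 800 − 666.155 × 0.891007 = 206.5 N.

T = 666.2 N, O_x = 302.4 N, O_y = 206.5 N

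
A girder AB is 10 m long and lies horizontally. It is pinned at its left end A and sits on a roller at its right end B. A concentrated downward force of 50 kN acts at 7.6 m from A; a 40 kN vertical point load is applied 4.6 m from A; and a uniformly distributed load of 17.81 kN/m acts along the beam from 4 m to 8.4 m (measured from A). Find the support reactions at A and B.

A_x = 0, A_y = 63.38 kN, B_y = 105.0 kN

Resultant of the distributed load: 17.81 × 4.4 = 78.364 kN at 6.2 m from A.
Moments about A: B_y·10 − 50·7.6 − 40·4.6 − (17.81·4.4)·6.2 = 0 → B_y = 1049.8568/10 = 104.986 ≈ 105.0 kN.
ΣF_y = 0: A_y + 104.986 − 50 − 40 − 17.81·4.4 = 0 → A_y = 63.38 kN.
ΣF_x = 0: no horizontal applied forces, so A_x = 0.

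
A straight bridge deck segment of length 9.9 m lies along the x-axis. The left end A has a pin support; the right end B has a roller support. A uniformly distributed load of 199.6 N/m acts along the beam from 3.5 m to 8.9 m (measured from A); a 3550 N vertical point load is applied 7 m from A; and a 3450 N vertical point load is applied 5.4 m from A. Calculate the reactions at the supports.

A_x = 0, A_y = 3011 N, B_y = 5067 N

Resultant of the distributed load: 199.6 × 5.4 = 1077.84 N at 6.2 m from A.
ΣM about A: B_y·9.9 − (199.6·5.4)·6.2 − 3550·7 − 3450·5.4 = 0 → B_y = 50162.608/9.9 = 5066.93 ≈ 5067 N.
ΣF_y = 0: A_y + 5066.93 − 199.6·5.4 − 3550 − 3450 = 0 → A_y = 3011 N.
ΣF_x = 0: no horizontal applied forces, so A_x = 0.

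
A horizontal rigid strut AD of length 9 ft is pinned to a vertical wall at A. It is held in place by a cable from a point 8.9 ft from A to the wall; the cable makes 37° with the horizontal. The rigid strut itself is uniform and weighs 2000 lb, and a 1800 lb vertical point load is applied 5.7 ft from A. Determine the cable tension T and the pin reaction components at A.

ΣM about A: T·sin37°·8.9 − 2000·4.5 − 1800·5.7 = 0 → T = 19260/(8.9·0.601815) = 3595.86 ≈ 3596 lb.
ΣF_x = 0: A_x − T·cos37° = 0 → A_x = 3595.86 × 0.798636 = 2872 lb.
ΣF_y = 0: A_y + T·sin37° − 2000 − 1800 = 0 → A_y = 3800 − 3595.86 × 0.601815 = 1636 lb.

T = 3596 lb, A_x = 2872 lb, A_y = 1636 lb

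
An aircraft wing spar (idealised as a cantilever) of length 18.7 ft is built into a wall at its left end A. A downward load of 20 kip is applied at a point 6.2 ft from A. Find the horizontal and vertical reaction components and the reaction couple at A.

ΣF_x = 0: A_x = 0.
ΣF_y = 0: A_y − 20 = 0 → A_y = 20.00 kip.
ΣM about A: M_A − 20·6.2 = 0 → M_A = 124.0 kip·ft.

A_x = 0, A_y = 20.00 kip, M_A = 124.0 kip·ft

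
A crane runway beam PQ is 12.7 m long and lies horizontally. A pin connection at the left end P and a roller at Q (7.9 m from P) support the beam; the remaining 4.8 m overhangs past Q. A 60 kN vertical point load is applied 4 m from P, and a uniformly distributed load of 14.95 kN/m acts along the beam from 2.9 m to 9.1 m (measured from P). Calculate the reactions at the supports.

Resultant of the distributed load: 14.95 × 6.2 = 92.69 kN at 6 m from P.
ΣM about P: Q_y·7.9 − 60·4 − (14.95·6.2)·6 = 0 → Q_y = 796.14/7.9 = 100.777 ≈ 100.8 kN.
ΣF_y = 0: P_y + 100.777 − 60 − 14.95·6.2 = 0 → P_y = 51.91 kN.
ΣF_x = 0: no horizontal applied forces, so P_x = 0.

P_x = 0, P_y = 51.91 kN, Q_y = 100.8 kN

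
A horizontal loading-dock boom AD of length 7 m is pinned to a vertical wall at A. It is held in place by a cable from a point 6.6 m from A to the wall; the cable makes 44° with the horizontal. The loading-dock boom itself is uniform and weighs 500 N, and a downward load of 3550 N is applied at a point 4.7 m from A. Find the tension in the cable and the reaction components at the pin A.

T = 4021 N, A_x = 2892 N, A_y = 1257 N

ΣM about A: T·sin44°·6.6 − 500·3.5 − 3550·4.7 = 0 → T = 18435/(6.6·0.694658) = 4020.95 ≈ 4021 N.
ΣF_x = 0: A_x − T·cos44° = 0 → A_x = 4020.95 × 0.71934 = 2892 N.
ΣF_y = 0: A_y + T·sin44° − 500 − 3550 = 0 → A_y = 4050 − 4020.95 × 0.694658 = 1257 N.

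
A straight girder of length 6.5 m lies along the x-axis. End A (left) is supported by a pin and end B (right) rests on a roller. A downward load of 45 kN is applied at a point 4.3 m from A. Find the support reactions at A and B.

A_x = 0, A_y = 15.23 kN, B_y = 29.77 kN

ΣM about A: B_y·6.5 − 45·4.3 = 0 → B_y = 193.5/6.5 = 29.7692 ≈ 29.77 kN.
ΣF_y = 0: A_y + 29.7692 − 45 = 0 → A_y = 15.23 kN.
ΣF_x = 0: no horizontal applied forces, so A_x = 0.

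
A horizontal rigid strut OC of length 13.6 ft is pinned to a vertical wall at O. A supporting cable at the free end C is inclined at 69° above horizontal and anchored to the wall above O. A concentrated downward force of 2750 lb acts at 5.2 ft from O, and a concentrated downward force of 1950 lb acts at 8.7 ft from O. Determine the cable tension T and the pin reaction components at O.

T = 2462 lb, O_x = 882.5 lb, O_y = 2401 lb

ΣM about O: T·sin69°·13.6 − 2750·5.2 − 1950·8.7 = 0 → T = 31265/(13.6·0.93358) = 2462.45 ≈ 2462 lb.
ΣF_x = 0: O_x − T·cos69° = 0 → O_x = 2462.45 × 0.358368 = 882.5 lb.
ΣF_y = 0: O_y + T·sin69° − 2750 − 1950 = 0 → O_y = 4700 − 2462.45 × 0.93358 = 2401 lb.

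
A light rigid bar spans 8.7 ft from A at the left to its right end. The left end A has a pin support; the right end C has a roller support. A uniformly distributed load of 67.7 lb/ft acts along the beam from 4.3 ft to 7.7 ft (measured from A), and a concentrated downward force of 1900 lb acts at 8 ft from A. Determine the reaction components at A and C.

Resultant of the distributed load: 67.7 × 3.4 = 230.18 lb at 6 ft from A.
Taking moments about A: C_y·8.7 − (67.7·3.4)·6 − 1900·8 = 0 → C_y = 16581.08/8.7 = 1905.87 ≈ 1906 lb.
ΣF_y = 0: A_y + 1905.87 − 67.7·3.4 − 1900 = 0 → A_y = 224.3 lb.
ΣF_x = 0: no horizontal applied forces, so A_x = 0.

A_x = 0, A_y = 224.3 lb, C_y = 1906 lb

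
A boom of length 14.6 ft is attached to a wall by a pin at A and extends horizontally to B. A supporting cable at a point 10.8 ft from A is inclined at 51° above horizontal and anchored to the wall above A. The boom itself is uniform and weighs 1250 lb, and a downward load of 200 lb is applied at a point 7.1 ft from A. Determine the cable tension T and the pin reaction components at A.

ΣM about A: T·sin51°·10.8 − 1250·7.3 − 200·7.1 = 0 → T = 10545/(10.8·0.777146) = 1256.38 ≈ 1256 lb.
ΣF_x = 0: A_x − T·cos51° = 0 → A_x = 1256.38 × 0.62932 = 790.7 lb.
ΣF_y = 0: A_y + T·sin51° − 1250 − 200 = 0 → A_y = 1450 − 1256.38 × 0.777146 = 473.6 lb.

T = 1256 lb, A_x = 790.7 lb, A_y = 473.6 lb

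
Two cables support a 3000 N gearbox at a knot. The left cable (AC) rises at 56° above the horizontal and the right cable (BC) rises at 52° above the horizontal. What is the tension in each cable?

T_AC = 1942 N, T_BC = 1764 N

ΣF_x = 0: −T_AC·cos56° + T_BC·cos52° = 0 → T_BC = 0.90828·T_AC.
ΣF_y = 0: T_AC·sin56° + T_BC·sin52° = 3000.
Substitute: T_AC·(0.829038 + 0.90828·0.788011) = 3000 → T_AC = 1942.03 ≈ 1942 N.
Then T_BC = 0.90828 × 1942.03 = 1764 N.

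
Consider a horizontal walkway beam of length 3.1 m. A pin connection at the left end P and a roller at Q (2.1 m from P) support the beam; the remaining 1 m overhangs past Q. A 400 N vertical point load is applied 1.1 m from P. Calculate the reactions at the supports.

P_x = 0, P_y = 190.5 N, Q_y = 209.5 N

Taking moments about P: Q_y·2.1 − 400·1.1 = 0 → Q_y = 440/2.1 = 209.524 ≈ 209.5 N.
ΣF_y = 0: P_y + 209.524 − 400 = 0 → P_y = 190.5 N.
ΣF_x = 0: no horizontal applied forces, so P_x = 0.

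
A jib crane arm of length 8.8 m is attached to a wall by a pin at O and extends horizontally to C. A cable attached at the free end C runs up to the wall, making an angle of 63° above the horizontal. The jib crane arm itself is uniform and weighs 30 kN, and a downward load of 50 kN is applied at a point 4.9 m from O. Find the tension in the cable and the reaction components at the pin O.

ΣM about O: T·sin63°·8.8 − 30·4.4 − 50·4.9 = 0 → T = 377/(8.8·0.891007) = 48.0815 ≈ 48.08 kN.
ΣF_x = 0: O_x − T·cos63° = 0 → O_x = 48.0815 × 0.45399 = 21.83 kN.
ΣF_y = 0: O_y + T·sin63° − 30 − 50 = 0 → O_y = 80 − 48.0815 × 0.891007 = 37.16 kN.

T = 48.08 kN, O_x = 21.83 kN, O_y = 37.16 kN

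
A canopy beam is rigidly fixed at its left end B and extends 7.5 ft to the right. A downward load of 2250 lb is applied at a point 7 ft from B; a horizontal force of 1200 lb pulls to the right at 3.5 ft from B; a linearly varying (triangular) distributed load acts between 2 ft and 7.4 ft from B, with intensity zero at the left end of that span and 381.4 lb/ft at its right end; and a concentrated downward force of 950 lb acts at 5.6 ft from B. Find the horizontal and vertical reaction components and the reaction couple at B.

B_x = -1200 lb, B_y = 4230 lb, M_B = 26840 lb·ft

Resultant of the triangular load: ½ × 381.4 × 5.4 = 1029.78 lb, acting at 5.6 ft from B (one-third of the span from the peak).
ΣF_x = 0: B_x + 1200 = 0 → B_x = -1200 lb.
ΣF_y = 0: B_y − 2250 − ½·381.4·5.4 − 950 = 0 → B_y = 4230 lb.
ΣM about B: M_B − 2250·7 − (½·381.4·5.4)·5.6 − 950·5.6 = 0 → M_B = 26840 lb·ft.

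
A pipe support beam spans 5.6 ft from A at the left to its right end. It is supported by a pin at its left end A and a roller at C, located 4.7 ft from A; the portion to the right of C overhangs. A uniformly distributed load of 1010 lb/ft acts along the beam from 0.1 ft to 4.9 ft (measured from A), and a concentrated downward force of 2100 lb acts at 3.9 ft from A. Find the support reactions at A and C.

Resultant of the distributed load: 1010 × 4.8 = 4848 lb at 2.5 ft from A.
Taking moments about A: C_y·4.7 − (1010·4.8)·2.5 − 2100·3.9 = 0 → C_y = 20310/4.7 = 4321.28 ≈ 4321 lb.
ΣF_y = 0: A_y + 4321.28 − 1010·4.8 − 2100 = 0 → A_y = 2627 lb.
ΣF_x = 0: no horizontal applied forces, so A_x = 0.

A_x = 0, A_y = 2627 lb, C_y = 4321 lb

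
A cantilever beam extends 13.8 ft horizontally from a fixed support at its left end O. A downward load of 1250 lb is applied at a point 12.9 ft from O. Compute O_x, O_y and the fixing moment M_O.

ΣF_x = 0: O_x = 0.
ΣF_y = 0: O_y − 1250 = 0 → O_y = 1250 lb.
ΣM about O: M_O − 1250·12.9 = 0 → M_O = 16120 lb·ft.

O_x = 0, O_y = 1250 lb, M_O = 16120 lb·ft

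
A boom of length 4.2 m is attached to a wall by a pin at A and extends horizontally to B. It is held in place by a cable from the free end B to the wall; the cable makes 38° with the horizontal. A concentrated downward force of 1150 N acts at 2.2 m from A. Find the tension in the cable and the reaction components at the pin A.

T = 978.4 N, A_x = 771.0 N, A_y = 547.6 N

ΣM about A: T·sin38°·4.2 − 1150·2.2 = 0 → T = 2530/(4.2·0.615661) = 978.43 ≈ 978.4 N.
ΣF_x = 0: A_x − T·cos38° = 0 → A_x = 978.43 × 0.788011 = 771.0 N.
ΣF_y = 0: A_y + T·sin38° − 1150 = 0 → A_y = 1150 − 978.43 × 0.615661 = 547.6 N.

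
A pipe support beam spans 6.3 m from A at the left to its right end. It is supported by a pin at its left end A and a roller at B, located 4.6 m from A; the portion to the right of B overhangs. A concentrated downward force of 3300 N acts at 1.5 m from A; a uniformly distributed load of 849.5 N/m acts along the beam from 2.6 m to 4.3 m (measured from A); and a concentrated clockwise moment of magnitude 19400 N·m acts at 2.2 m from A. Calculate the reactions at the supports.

Resultant of the distributed load: 849.5 × 1.7 = 1444.15 N at 3.45 m from A.
Moments about A: B_y·4.6 − 3300·1.5 − (849.5·1.7)·3.45 − 19400 = 0 → B_y = 29332.3175/4.6 = 6376.59 ≈ 6377 N.
ΣF_y = 0: A_y + 6376.59 − 3300 − 849.5·1.7 = 0 → A_y = -1632 N.
ΣF_x = 0: no horizontal applied forces, so A_x = 0.

A_x = 0, A_y = -1632 N, B_y = 6377 N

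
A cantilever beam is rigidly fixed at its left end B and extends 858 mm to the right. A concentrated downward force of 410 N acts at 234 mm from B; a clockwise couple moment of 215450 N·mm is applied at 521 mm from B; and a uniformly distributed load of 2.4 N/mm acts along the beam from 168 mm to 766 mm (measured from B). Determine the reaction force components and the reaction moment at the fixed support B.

B_x = 0, B_y = 1845 N, M_B = 981600 N·mm

Resultant of the distributed load: 2.4 × 598 = 1435.2 N at 467 mm from B.
ΣF_x = 0: B_x = 0.
ΣF_y = 0: B_y − 410 − 2.4·598 = 0 → B_y = 1845 N.
ΣM about B: M_B − 410·234 − 215450 − (2.4·598)·467 = 0 → M_B = 981600 N·mm.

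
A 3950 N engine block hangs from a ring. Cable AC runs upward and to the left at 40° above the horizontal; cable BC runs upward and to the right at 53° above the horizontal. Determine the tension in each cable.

T_AC = 2380 N, T_BC = 3030 N

ΣF_x = 0: −T_AC·cos40° + T_BC·cos53° = 0 → T_BC = 1.27289·T_AC.
ΣF_y = 0: T_AC·sin40° + T_BC·sin53° = 3950.
Substitute: T_AC·(0.642788 + 1.27289·0.798636) = 3950 → T_AC = 2380.43 ≈ 2380 N.
Then T_BC = 1.27289 × 2380.43 = 3030 N.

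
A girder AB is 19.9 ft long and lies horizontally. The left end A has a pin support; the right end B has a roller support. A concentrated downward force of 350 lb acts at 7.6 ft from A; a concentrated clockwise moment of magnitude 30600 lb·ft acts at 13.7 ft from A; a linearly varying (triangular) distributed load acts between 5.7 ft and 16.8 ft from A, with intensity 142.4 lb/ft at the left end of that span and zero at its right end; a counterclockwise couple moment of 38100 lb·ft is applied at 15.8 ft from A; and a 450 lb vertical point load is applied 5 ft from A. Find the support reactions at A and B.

Resultant of the triangular load: ½ × 142.4 × 11.1 = 790.32 lb, acting at 9.4 ft from A (one-third of the span from the peak).
ΣM about A: B_y·19.9 − 350·7.6 − 30600 − (½·142.4·11.1)·9.4 + 38100 − 450·5 = 0 → B_y = 4839.008/19.9 = 243.166 ≈ 243.2 lb.
ΣF_y = 0: A_y + 243.166 − 350 − ½·142.4·11.1 − 450 = 0 → A_y = 1347 lb.
ΣF_x = 0: no horizontal applied forces, so A_x = 0.

A_x = 0, A_y = 1347 lb, B_y = 243.2 lb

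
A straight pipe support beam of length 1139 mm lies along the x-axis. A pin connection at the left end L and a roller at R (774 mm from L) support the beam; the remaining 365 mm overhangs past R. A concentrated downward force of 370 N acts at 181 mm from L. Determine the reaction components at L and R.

L_x = 0, L_y = 283.5 N, R_y = 86.52 N

Moments about L: R_y·774 − 370·181 = 0 → R_y = 66970/774 = 86.5245 ≈ 86.52 N.
ΣF_y = 0: L_y + 86.5245 − 370 = 0 → L_y = 283.5 N.
ΣF_x = 0: no horizontal applied forces, so L_x = 0.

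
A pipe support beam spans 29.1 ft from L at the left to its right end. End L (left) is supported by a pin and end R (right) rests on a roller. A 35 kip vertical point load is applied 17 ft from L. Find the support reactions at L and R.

ΣM about L: R_y·29.1 − 35·17 = 0 → R_y = 595/29.1 = 20.4467 ≈ 20.45 kip.
ΣF_y = 0: L_y + 20.4467 − 35 = 0 → L_y = 14.55 kip.
ΣF_x = 0: no horizontal applied forces, so L_x = 0.

L_x = 0, L_y = 14.55 kip, R_y = 20.45 kip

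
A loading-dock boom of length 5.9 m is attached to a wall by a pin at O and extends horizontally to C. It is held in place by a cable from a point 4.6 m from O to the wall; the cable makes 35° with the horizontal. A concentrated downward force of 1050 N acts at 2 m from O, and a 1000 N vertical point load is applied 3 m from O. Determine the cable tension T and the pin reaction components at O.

ΣM about O: T·sin35°·4.6 − 1050·2 − 1000·3 = 0 → T = 5100/(4.6·0.573576) = 1932.95 ≈ 1933 N.
ΣF_x = 0: O_x − T·cos35° = 0 → O_x = 1932.95 × 0.819152 = 1583 N.
ΣF_y = 0: O_y + T·sin35° − 1050 − 1000 = 0 → O_y = 2050 − 1932.95 × 0.573576 = 941.3 N.

T = 1933 N, O_x = 1583 N, O_y = 941.3 N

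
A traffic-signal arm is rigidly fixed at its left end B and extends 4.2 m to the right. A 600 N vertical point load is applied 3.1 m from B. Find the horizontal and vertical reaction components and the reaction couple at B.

B_x = 0, B_y = 600.0 N, M_B = 1860 N·m

ΣF_x = 0: B_x = 0.
ΣF_y = 0: B_y − 600 = 0 → B_y = 600.0 N.
ΣM about B: M_B − 600·3.1 = 0 → M_B = 1860 N·m.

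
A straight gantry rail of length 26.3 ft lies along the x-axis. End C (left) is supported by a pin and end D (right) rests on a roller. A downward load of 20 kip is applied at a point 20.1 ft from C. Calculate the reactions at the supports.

Taking moments about C: D_y·26.3 − 20·20.1 = 0 → D_y = 402/26.3 = 15.2852 ≈ 15.29 kip.
ΣF_y = 0: C_y + 15.2852 − 20 = 0 → C_y = 4.715 kip.
ΣF_x = 0: no horizontal applied forces, so C_x = 0.

C_x = 0, C_y = 4.715 kip, D_y = 15.29 kip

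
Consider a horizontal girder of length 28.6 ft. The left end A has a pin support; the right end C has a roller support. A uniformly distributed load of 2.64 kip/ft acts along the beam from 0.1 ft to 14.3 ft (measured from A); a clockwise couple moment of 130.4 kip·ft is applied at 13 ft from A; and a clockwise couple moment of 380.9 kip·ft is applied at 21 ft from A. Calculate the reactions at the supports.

Resultant of the distributed load: 2.64 × 14.2 = 37.488 kip at 7.2 ft from A.
ΣM about A: C_y·28.6 − (2.64·14.2)·7.2 − 130.4 − 380.9 = 0 → C_y = 781.2136/28.6 = 27.3152 ≈ 27.32 kip.
ΣF_y = 0: A_y + 27.3152 − 2.64·14.2 = 0 → A_y = 10.17 kip.
ΣF_x = 0: no horizontal applied forces, so A_x = 0.

A_x = 0, A_y = 10.17 kip, C_y = 27.32 kip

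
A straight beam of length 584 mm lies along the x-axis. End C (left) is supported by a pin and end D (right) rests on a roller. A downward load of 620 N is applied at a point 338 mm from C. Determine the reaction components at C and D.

ΣM about C: D_y·584 − 620·338 = 0 → D_y = 209560/584 = 358.836 ≈ 358.8 N.
ΣF_y = 0: C_y + 358.836 − 620 = 0 → C_y = 261.2 N.
ΣF_x = 0: no horizontal applied forces, so C_x = 0.

C_x = 0, C_y = 261.2 N, D_y = 358.8 N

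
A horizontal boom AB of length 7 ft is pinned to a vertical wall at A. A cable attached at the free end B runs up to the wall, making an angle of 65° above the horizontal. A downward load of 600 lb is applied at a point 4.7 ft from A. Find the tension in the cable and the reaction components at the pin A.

T = 444.5 lb, A_x = 187.9 lb, A_y = 197.1 lb

ΣM about A: T·sin65°·7 − 600·4.7 = 0 → T = 2820/(7·0.906308) = 444.504 ≈ 444.5 lb.
ΣF_x = 0: A_x − T·cos65° = 0 → A_x = 444.504 × 0.422618 = 187.9 lb.
ΣF_y = 0: A_y + T·sin65° − 600 = 0 → A_y = 600 − 444.504 × 0.906308 = 197.1 lb.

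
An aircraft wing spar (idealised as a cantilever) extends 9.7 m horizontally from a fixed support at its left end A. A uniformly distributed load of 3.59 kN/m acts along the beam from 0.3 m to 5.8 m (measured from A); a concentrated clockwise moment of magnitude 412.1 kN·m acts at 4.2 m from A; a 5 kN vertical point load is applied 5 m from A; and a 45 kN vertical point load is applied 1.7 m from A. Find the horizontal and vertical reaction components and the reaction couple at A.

A_x = 0, A_y = 69.75 kN, M_A = 573.8 kN·m

Resultant of the distributed load: 3.59 × 5.5 = 19.745 kN at 3.05 m from A.
ΣF_x = 0: A_x = 0.
ΣF_y = 0: A_y − 3.59·5.5 − 5 − 45 = 0 → A_y = 69.75 kN.
ΣM about A: M_A − (3.59·5.5)·3.05 − 412.1 − 5·5 − 45·1.7 = 0 → M_A = 573.8 kN·m.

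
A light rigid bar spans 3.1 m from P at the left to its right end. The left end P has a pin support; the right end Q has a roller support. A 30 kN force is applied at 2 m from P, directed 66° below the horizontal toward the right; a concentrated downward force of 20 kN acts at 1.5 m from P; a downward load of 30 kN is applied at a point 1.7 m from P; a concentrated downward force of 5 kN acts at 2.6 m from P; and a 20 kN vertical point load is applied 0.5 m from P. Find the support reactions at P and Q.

P_x = -12.20 kN, P_y = 51.18 kN, Q_y = 51.23 kN

Moments about P: Q_y·3.1 − 30·sin66°·2 − 20·1.5 − 30·1.7 − 5·2.6 − 20·0.5 = 0 → Q_y = 158.813/3.1 = 51.23 kN.
ΣF_y = 0: P_y + 51.23 − 30·sin66° − 20 − 30 − 5 − 20 = 0 → P_y = 51.18 kN.
ΣF_x = 0: P_x + 30·cos66° = 0 → P_x = -12.20 kN.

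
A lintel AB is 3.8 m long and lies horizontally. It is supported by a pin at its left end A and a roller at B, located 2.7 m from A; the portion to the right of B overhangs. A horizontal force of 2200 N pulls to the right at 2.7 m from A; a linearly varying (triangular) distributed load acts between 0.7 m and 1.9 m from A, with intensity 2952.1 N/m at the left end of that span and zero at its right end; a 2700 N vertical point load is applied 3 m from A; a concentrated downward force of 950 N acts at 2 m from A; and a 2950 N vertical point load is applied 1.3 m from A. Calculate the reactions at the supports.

A_x = -2200 N, A_y = 2526 N, B_y = 5846 N

Resultant of the triangular load: ½ × 2952.1 × 1.2 = 1771.26 N, acting at 1.1 m from A (one-third of the span from the peak).
Moments about A: B_y·2.7 − (½·2952.1·1.2)·1.1 − 2700·3 − 950·2 − 2950·1.3 = 0 → B_y = 15783.386/2.7 = 5845.7 ≈ 5846 N.
ΣF_y = 0: A_y + 5845.7 − ½·2952.1·1.2 − 2700 − 950 − 2950 = 0 → A_y = 2526 N.
ΣF_x = 0: A_x + 2200 = 0 → A_x = -2200 N.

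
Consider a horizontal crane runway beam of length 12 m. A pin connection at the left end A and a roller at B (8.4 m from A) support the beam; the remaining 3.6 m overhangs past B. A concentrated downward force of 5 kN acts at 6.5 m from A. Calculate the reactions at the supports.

A_x = 0, A_y = 1.131 kN, B_y = 3.869 kN

Taking moments about A: B_y·8.4 − 5·6.5 = 0 → B_y = 32.5/8.4 = 3.86905 ≈ 3.869 kN.
ΣF_y = 0: A_y + 3.86905 − 5 = 0 → A_y = 1.131 kN.
ΣF_x = 0: no horizontal applied forces, so A_x = 0.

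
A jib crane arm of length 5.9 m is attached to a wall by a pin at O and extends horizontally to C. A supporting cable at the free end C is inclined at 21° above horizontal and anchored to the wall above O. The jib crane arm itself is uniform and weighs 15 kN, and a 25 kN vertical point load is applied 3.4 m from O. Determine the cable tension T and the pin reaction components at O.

T = 61.13 kN, O_x = 57.07 kN, O_y = 18.09 kN

ΣM about O: T·sin21°·5.9 − 15·2.95 − 25·3.4 = 0 → T = 129.25/(5.9·0.358368) = 61.1293 ≈ 61.13 kN.
ΣF_x = 0: O_x − T·cos21° = 0 → O_x = 61.1293 × 0.93358 = 57.07 kN.
ΣF_y = 0: O_y + T·sin21° − 15 − 25 = 0 → O_y = 40 − 61.1293 × 0.358368 = 18.09 kN.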